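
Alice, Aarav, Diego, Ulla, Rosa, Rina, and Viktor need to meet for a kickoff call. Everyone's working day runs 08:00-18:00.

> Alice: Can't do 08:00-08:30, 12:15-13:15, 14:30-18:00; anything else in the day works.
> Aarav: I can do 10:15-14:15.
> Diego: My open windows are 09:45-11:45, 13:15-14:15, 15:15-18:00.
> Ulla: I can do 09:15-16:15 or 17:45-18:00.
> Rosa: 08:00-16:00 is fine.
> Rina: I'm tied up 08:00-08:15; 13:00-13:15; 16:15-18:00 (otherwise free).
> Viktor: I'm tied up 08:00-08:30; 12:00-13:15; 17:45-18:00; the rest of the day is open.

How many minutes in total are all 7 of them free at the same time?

150

Alice free: 08:30-12:15, 13:15-14:30 (invert busy blocks within the working day).
Aarav free: 10:15-14:15.
Diego free: 09:45-11:45, 13:15-14:15, 15:15-18:00.
Ulla free: 09:15-16:15, 17:45-18:00.
Rosa free: 08:00-16:00.
Rina free: 08:15-13:00, 13:15-16:15 (invert busy blocks within the working day).
Viktor free: 08:30-12:00, 13:15-17:45 (invert busy blocks within the working day).
Alice ∩ Aarav: 10:15-12:15, 13:15-14:15.
Alice ∩ Aarav ∩ Diego: 10:15-11:45, 13:15-14:15.
Alice ∩ Aarav ∩ Diego ∩ Ulla: 10:15-11:45, 13:15-14:15.
Alice ∩ Aarav ∩ Diego ∩ Ulla ∩ Rosa: 10:15-11:45, 13:15-14:15.
Alice ∩ Aarav ∩ Diego ∩ Ulla ∩ Rosa ∩ Rina: 10:15-11:45, 13:15-14:15.
Alice ∩ Aarav ∩ Diego ∩ Ulla ∩ Rosa ∩ Rina ∩ Viktor: 10:15-11:45, 13:15-14:15.
Summing the common windows: 90 + 60 = 150 minutes.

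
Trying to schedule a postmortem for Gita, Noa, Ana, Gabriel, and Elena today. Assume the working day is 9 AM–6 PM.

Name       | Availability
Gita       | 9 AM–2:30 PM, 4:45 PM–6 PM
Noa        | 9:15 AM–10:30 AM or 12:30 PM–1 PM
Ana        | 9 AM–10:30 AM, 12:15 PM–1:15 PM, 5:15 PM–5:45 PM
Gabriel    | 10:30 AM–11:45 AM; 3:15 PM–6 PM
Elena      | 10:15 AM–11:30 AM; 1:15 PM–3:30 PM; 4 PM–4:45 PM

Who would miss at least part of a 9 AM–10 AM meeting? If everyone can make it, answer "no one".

Gita: free for 09:00-10:00. Noa: not fully free for 09:00-10:00. Ana: free for 09:00-10:00. Gabriel: not fully free for 09:00-10:00. Elena: not fully free for 09:00-10:00.

Elena, Gabriel, Noa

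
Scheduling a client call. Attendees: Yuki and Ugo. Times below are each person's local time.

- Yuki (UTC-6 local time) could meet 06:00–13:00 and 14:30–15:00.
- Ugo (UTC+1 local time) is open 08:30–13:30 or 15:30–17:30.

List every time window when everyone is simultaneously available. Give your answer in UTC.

Yuki in UTC: 12:00-19:00, 20:30-21:00 (add 6h to convert from UTC-6).
Ugo in UTC: 07:30-12:30, 14:30-16:30 (subtract 1h to convert from UTC+1).
Yuki ∩ Ugo: 12:00-12:30, 14:30-16:30.
Those are the intersection windows.

12:00-12:30, 14:30-16:30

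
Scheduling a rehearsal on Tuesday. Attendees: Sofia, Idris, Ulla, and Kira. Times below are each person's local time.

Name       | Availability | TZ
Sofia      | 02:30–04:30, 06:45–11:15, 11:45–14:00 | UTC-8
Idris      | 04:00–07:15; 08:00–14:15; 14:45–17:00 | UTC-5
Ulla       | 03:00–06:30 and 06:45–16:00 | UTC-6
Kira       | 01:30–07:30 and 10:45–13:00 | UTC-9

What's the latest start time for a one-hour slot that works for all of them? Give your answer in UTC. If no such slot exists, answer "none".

Sofia in UTC: 10:30-12:30, 14:45-19:15, 19:45-22:00 (add 8h to convert from UTC-8).
Idris in UTC: 09:00-12:15, 13:00-19:15, 19:45-22:00 (add 5h to convert from UTC-5).
Ulla in UTC: 09:00-12:30, 12:45-22:00 (add 6h to convert from UTC-6).
Kira in UTC: 10:30-16:30, 19:45-22:00 (add 9h to convert from UTC-9).
Sofia ∩ Idris: 10:30-12:15, 14:45-19:15, 19:45-22:00.
Sofia ∩ Idris ∩ Ulla: 10:30-12:15, 14:45-19:15, 19:45-22:00.
Sofia ∩ Idris ∩ Ulla ∩ Kira: 10:30-12:15, 14:45-16:30, 19:45-22:00.
So the common availability across everyone is 10:30-12:15, 14:45-16:30, 19:45-22:00.
The last common window of at least 60 minutes is 19:45-22:00; a 60-minute meeting can start as late as 21:00 and still end by 22:00.

21:00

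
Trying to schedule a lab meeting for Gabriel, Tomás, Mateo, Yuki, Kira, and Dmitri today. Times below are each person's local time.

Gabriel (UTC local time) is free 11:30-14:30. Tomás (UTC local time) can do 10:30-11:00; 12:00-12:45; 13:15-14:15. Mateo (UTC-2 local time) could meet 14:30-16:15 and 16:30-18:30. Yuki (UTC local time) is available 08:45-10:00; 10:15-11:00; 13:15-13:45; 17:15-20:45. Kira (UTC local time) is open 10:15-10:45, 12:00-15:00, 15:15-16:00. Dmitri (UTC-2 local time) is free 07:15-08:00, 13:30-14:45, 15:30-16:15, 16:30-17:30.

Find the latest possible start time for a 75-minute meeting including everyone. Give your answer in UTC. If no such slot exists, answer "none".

Gabriel in UTC: 11:30-14:30.
Tomás in UTC: 10:30-11:00, 12:00-12:45, 13:15-14:15.
Mateo in UTC: 16:30-18:15, 18:30-20:30 (add 2h to convert from UTC-2).
Yuki in UTC: 08:45-10:00, 10:15-11:00, 13:15-13:45, 17:15-20:45.
Kira in UTC: 10:15-10:45, 12:00-15:00, 15:15-16:00.
Dmitri in UTC: 09:15-10:00, 15:30-16:45, 17:30-18:15, 18:30-19:30 (add 2h to convert from UTC-2).
Gabriel ∩ Tomás: 12:00-12:45, 13:15-14:15.
Gabriel ∩ Tomás ∩ Mateo: ∅.
Gabriel ∩ Tomás ∩ Mateo ∩ Yuki: ∅.
Gabriel ∩ Tomás ∩ Mateo ∩ Yuki ∩ Kira: ∅.
Gabriel ∩ Tomás ∩ Mateo ∩ Yuki ∩ Kira ∩ Dmitri: ∅.
There is no time when everyone is free.
No common window is at least 75 minutes long.

none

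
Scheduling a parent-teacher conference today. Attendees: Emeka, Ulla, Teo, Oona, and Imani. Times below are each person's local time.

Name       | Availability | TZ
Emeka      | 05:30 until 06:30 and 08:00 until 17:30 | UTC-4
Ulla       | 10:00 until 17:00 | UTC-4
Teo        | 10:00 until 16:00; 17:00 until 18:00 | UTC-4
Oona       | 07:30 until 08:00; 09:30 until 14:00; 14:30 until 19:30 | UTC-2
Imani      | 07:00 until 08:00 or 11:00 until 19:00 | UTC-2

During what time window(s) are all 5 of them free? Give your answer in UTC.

14:00-16:00, 16:30-20:00

Emeka in UTC: 09:30-10:30, 12:00-21:30 (add 4h to convert from UTC-4).
Ulla in UTC: 14:00-21:00 (add 4h to convert from UTC-4).
Teo in UTC: 14:00-20:00, 21:00-22:00 (add 4h to convert from UTC-4).
Oona in UTC: 09:30-10:00, 11:30-16:00, 16:30-21:30 (add 2h to convert from UTC-2).
Imani in UTC: 09:00-10:00, 13:00-21:00 (add 2h to convert from UTC-2).
Emeka ∩ Ulla: 14:00-21:00.
Emeka ∩ Ulla ∩ Teo: 14:00-20:00.
Emeka ∩ Ulla ∩ Teo ∩ Oona: 14:00-16:00, 16:30-20:00.
Emeka ∩ Ulla ∩ Teo ∩ Oona ∩ Imani: 14:00-16:00, 16:30-20:00.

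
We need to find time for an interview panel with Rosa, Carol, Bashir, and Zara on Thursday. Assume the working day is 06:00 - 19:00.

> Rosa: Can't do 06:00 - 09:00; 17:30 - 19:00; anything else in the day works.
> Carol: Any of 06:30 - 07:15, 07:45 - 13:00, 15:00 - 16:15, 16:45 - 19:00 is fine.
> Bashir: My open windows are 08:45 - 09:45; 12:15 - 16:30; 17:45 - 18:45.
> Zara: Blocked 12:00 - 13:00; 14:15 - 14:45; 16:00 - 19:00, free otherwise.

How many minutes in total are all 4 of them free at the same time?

105

Rosa free: 09:00-17:30 (invert busy blocks within the working day).
Carol free: 06:30-07:15, 07:45-13:00, 15:00-16:15, 16:45-19:00.
Bashir free: 08:45-09:45, 12:15-16:30, 17:45-18:45.
Zara free: 06:00-12:00, 13:00-14:15, 14:45-16:00 (invert busy blocks within the working day).
Rosa ∩ Carol: 09:00-13:00, 15:00-16:15, 16:45-17:30.
Rosa ∩ Carol ∩ Bashir: 09:00-09:45, 12:15-13:00, 15:00-16:15.
Rosa ∩ Carol ∩ Bashir ∩ Zara: 09:00-09:45, 15:00-16:00.
Summing the common windows: 45 + 60 = 105 minutes.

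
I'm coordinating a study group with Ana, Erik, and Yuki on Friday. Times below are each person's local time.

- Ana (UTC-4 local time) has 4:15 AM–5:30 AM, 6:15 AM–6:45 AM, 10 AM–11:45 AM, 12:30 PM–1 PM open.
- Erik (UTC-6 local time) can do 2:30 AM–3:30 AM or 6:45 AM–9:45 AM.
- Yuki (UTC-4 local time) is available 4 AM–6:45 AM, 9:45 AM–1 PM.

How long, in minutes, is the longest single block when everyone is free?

Ana in UTC: 08:15-09:30, 10:15-10:45, 14:00-15:45, 16:30-17:00 (add 4h to convert from UTC-4).
Erik in UTC: 08:30-09:30, 12:45-15:45 (add 6h to convert from UTC-6).
Yuki in UTC: 08:00-10:45, 13:45-17:00 (add 4h to convert from UTC-4).
Ana ∩ Erik: 08:30-09:30, 14:00-15:45.
Ana ∩ Erik ∩ Yuki: 08:30-09:30, 14:00-15:45.
Those are the intersection windows.
The longest is 14:00-15:45 at 105 minutes.

105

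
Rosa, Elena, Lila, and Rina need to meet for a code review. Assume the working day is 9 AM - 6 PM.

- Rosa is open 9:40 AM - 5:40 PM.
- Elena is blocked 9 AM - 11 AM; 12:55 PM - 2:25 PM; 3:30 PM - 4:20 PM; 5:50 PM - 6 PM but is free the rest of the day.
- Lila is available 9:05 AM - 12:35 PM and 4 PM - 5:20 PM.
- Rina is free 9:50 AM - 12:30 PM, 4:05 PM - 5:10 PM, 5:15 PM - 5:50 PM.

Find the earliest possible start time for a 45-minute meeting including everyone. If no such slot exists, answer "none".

Rosa free: 09:40-17:40.
Elena free: 11:00-12:55, 14:25-15:30, 16:20-17:50 (invert busy blocks within the working day).
Lila free: 09:05-12:35, 16:00-17:20.
Rina free: 09:50-12:30, 16:05-17:10, 17:15-17:50.
Rosa ∩ Elena: 11:00-12:55, 14:25-15:30, 16:20-17:40.
Rosa ∩ Elena ∩ Lila: 11:00-12:35, 16:20-17:20.
Rosa ∩ Elena ∩ Lila ∩ Rina: 11:00-12:30, 16:20-17:10, 17:15-17:20.
Those are the intersection windows.
The first common window of at least 45 minutes is 11:00-12:30, so the earliest start is 11:00.

11:00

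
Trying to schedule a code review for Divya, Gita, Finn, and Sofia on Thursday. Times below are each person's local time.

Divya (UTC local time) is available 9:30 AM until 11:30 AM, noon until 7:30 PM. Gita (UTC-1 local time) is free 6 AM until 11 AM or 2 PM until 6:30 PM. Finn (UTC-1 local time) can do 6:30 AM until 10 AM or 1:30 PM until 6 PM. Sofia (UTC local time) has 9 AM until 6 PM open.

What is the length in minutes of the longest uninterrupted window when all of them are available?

180

Divya in UTC: 09:30-11:30, 12:00-19:30.
Gita in UTC: 07:00-12:00, 15:00-19:30 (add 1h to convert from UTC-1).
Finn in UTC: 07:30-11:00, 14:30-19:00 (add 1h to convert from UTC-1).
Sofia in UTC: 09:00-18:00.
Divya ∩ Gita: 09:30-11:30, 15:00-19:30.
Divya ∩ Gita ∩ Finn: 09:30-11:00, 15:00-19:00.
Divya ∩ Gita ∩ Finn ∩ Sofia: 09:30-11:00, 15:00-18:00.
The longest is 15:00-18:00 at 180 minutes.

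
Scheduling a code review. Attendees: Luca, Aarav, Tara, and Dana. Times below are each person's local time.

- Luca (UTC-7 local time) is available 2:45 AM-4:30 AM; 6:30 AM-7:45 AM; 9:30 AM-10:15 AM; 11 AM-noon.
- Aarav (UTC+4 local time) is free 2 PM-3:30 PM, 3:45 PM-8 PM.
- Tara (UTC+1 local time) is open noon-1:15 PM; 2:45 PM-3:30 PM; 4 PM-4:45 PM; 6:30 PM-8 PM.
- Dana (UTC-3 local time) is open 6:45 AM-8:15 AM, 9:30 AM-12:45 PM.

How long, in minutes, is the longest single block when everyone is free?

45

Luca in UTC: 09:45-11:30, 13:30-14:45, 16:30-17:15, 18:00-19:00 (add 7h to convert from UTC-7).
Aarav in UTC: 10:00-11:30, 11:45-16:00 (subtract 4h to convert from UTC+4).
Tara in UTC: 11:00-12:15, 13:45-14:30, 15:00-15:45, 17:30-19:00 (subtract 1h to convert from UTC+1).
Dana in UTC: 09:45-11:15, 12:30-15:45 (add 3h to convert from UTC-3).
Luca ∩ Aarav: 10:00-11:30, 13:30-14:45.
Luca ∩ Aarav ∩ Tara: 11:00-11:30, 13:45-14:30.
Luca ∩ Aarav ∩ Tara ∩ Dana: 11:00-11:15, 13:45-14:30.
The longest is 13:45-14:30 at 45 minutes.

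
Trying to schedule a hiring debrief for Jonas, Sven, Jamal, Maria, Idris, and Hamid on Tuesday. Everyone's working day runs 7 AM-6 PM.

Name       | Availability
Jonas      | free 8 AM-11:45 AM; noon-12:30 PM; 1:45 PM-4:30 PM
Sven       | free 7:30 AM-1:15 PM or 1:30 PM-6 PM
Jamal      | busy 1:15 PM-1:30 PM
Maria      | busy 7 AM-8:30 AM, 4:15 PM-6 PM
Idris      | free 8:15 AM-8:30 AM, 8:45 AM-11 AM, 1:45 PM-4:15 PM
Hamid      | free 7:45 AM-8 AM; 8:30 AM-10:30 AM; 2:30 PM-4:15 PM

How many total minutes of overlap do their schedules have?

Jonas free: 08:00-11:45, 12:00-12:30, 13:45-16:30.
Sven free: 07:30-13:15, 13:30-18:00.
Jamal free: 07:00-13:15, 13:30-18:00 (invert busy blocks within the working day).
Maria free: 08:30-16:15 (invert busy blocks within the working day).
Idris free: 08:15-08:30, 08:45-11:00, 13:45-16:15.
Hamid free: 07:45-08:00, 08:30-10:30, 14:30-16:15.
Jonas ∩ Sven: 08:00-11:45, 12:00-12:30, 13:45-16:30.
Jonas ∩ Sven ∩ Jamal: 08:00-11:45, 12:00-12:30, 13:45-16:30.
Jonas ∩ Sven ∩ Jamal ∩ Maria: 08:30-11:45, 12:00-12:30, 13:45-16:15.
Jonas ∩ Sven ∩ Jamal ∩ Maria ∩ Idris: 08:45-11:00, 13:45-16:15.
Jonas ∩ Sven ∩ Jamal ∩ Maria ∩ Idris ∩ Hamid: 08:45-10:30, 14:30-16:15.
Summing the common windows: 105 + 105 = 210 minutes.

210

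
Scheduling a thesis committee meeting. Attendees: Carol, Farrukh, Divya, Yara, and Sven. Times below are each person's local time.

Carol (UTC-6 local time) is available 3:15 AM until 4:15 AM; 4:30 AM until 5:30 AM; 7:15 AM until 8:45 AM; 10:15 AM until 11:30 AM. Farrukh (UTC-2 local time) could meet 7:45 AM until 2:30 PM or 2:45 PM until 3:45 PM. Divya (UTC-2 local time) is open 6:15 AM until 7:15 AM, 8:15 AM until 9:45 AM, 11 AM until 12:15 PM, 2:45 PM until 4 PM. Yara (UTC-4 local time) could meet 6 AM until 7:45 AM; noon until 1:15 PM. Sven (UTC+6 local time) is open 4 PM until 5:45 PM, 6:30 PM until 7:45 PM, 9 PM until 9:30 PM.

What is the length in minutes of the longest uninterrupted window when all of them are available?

60

Carol in UTC: 09:15-10:15, 10:30-11:30, 13:15-14:45, 16:15-17:30 (add 6h to convert from UTC-6).
Farrukh in UTC: 09:45-16:30, 16:45-17:45 (add 2h to convert from UTC-2).
Divya in UTC: 08:15-09:15, 10:15-11:45, 13:00-14:15, 16:45-18:00 (add 2h to convert from UTC-2).
Yara in UTC: 10:00-11:45, 16:00-17:15 (add 4h to convert from UTC-4).
Sven in UTC: 10:00-11:45, 12:30-13:45, 15:00-15:30 (subtract 6h to convert from UTC+6).
Carol ∩ Farrukh: 09:45-10:15, 10:30-11:30, 13:15-14:45, 16:15-16:30, 16:45-17:30.
Carol ∩ Farrukh ∩ Divya: 10:30-11:30, 13:15-14:15, 16:45-17:30.
Carol ∩ Farrukh ∩ Divya ∩ Yara: 10:30-11:30, 16:45-17:15.
Carol ∩ Farrukh ∩ Divya ∩ Yara ∩ Sven: 10:30-11:30.
The longest is 10:30-11:30 at 60 minutes.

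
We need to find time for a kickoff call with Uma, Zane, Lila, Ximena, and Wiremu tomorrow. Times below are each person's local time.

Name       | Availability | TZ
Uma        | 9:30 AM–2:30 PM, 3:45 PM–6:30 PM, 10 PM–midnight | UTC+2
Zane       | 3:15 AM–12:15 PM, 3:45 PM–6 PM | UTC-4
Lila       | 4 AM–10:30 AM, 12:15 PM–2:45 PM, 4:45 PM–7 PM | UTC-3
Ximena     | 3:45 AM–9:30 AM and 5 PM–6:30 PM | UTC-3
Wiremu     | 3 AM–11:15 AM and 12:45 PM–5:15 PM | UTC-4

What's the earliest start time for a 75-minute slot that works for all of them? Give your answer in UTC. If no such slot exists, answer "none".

Uma in UTC: 07:30-12:30, 13:45-16:30, 20:00-22:00 (subtract 2h to convert from UTC+2).
Zane in UTC: 07:15-16:15, 19:45-22:00 (add 4h to convert from UTC-4).
Lila in UTC: 07:00-13:30, 15:15-17:45, 19:45-22:00 (add 3h to convert from UTC-3).
Ximena in UTC: 06:45-12:30, 20:00-21:30 (add 3h to convert from UTC-3).
Wiremu in UTC: 07:00-15:15, 16:45-21:15 (add 4h to convert from UTC-4).
Uma ∩ Zane: 07:30-12:30, 13:45-16:15, 20:00-22:00.
Uma ∩ Zane ∩ Lila: 07:30-12:30, 15:15-16:15, 20:00-22:00.
Uma ∩ Zane ∩ Lila ∩ Ximena: 07:30-12:30, 20:00-21:30.
Uma ∩ Zane ∩ Lila ∩ Ximena ∩ Wiremu: 07:30-12:30, 20:00-21:15.
The first common window of at least 75 minutes is 07:30-12:30, so the earliest start is 07:30.

07:30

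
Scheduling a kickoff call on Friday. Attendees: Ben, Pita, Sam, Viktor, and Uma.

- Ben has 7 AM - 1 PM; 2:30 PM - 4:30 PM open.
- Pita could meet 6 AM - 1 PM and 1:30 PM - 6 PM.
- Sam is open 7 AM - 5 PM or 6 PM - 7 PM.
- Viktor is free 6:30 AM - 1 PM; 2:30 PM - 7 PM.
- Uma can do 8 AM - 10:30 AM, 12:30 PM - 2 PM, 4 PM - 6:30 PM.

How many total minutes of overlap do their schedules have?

Ben ∩ Pita: 07:00-13:00, 14:30-16:30.
Ben ∩ Pita ∩ Sam: 07:00-13:00, 14:30-16:30.
Ben ∩ Pita ∩ Sam ∩ Viktor: 07:00-13:00, 14:30-16:30.
Ben ∩ Pita ∩ Sam ∩ Viktor ∩ Uma: 08:00-10:30, 12:30-13:00, 16:00-16:30.
Summing the common windows: 150 + 30 + 30 = 210 minutes.

210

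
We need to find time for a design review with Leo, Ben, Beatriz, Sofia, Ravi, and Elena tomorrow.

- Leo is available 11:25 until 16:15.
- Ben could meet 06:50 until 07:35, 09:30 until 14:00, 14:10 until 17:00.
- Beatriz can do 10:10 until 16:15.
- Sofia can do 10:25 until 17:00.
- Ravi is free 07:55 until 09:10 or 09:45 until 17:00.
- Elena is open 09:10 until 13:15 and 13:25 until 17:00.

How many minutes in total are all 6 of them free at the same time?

270

Leo ∩ Ben: 11:25-14:00, 14:10-16:15.
Leo ∩ Ben ∩ Beatriz: 11:25-14:00, 14:10-16:15.
Leo ∩ Ben ∩ Beatriz ∩ Sofia: 11:25-14:00, 14:10-16:15.
Leo ∩ Ben ∩ Beatriz ∩ Sofia ∩ Ravi: 11:25-14:00, 14:10-16:15.
Leo ∩ Ben ∩ Beatriz ∩ Sofia ∩ Ravi ∩ Elena: 11:25-13:15, 13:25-14:00, 14:10-16:15.
So the common availability across everyone is 11:25-13:15, 13:25-14:00, 14:10-16:15.
Summing the common windows: 110 + 35 + 125 = 270 minutes.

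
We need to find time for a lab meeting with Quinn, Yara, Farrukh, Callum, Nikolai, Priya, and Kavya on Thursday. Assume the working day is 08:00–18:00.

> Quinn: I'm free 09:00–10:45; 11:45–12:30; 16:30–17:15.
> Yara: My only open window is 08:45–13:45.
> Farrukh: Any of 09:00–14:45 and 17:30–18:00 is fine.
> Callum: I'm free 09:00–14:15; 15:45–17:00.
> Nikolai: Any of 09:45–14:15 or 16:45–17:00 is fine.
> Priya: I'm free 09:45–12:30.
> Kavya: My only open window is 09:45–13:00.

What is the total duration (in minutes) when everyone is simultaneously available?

Quinn ∩ Yara: 09:00-10:45, 11:45-12:30.
Quinn ∩ Yara ∩ Farrukh: 09:00-10:45, 11:45-12:30.
Quinn ∩ Yara ∩ Farrukh ∩ Callum: 09:00-10:45, 11:45-12:30.
Quinn ∩ Yara ∩ Farrukh ∩ Callum ∩ Nikolai: 09:45-10:45, 11:45-12:30.
Quinn ∩ Yara ∩ Farrukh ∩ Callum ∩ Nikolai ∩ Priya: 09:45-10:45, 11:45-12:30.
Quinn ∩ Yara ∩ Farrukh ∩ Callum ∩ Nikolai ∩ Priya ∩ Kavya: 09:45-10:45, 11:45-12:30.
So the common availability across everyone is 09:45-10:45, 11:45-12:30.
Summing the common windows: 60 + 45 = 105 minutes.

105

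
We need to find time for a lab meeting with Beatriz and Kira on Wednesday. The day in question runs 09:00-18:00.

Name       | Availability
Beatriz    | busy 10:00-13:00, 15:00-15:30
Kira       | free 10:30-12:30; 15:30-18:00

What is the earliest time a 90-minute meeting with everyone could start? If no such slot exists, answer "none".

Beatriz free: 09:00-10:00, 13:00-15:00, 15:30-18:00 (invert busy blocks within the working day).
Kira free: 10:30-12:30, 15:30-18:00.
Beatriz ∩ Kira: 15:30-18:00.
The first common window of at least 90 minutes is 15:30-18:00, so the earliest start is 15:30.

15:30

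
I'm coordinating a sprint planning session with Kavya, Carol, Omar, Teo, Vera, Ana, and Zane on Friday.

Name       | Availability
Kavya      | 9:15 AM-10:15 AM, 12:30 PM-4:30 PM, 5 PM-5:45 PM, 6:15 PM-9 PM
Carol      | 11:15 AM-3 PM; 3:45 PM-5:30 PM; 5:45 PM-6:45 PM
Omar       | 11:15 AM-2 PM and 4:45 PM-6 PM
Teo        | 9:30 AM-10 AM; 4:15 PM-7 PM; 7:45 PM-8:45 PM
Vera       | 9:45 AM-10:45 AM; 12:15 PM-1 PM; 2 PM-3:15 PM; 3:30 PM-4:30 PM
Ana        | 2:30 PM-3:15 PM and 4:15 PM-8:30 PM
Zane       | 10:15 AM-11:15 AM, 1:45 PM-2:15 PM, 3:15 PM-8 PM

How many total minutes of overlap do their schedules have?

0

Kavya ∩ Carol: 12:30-15:00, 15:45-16:30, 17:00-17:30, 18:15-18:45.
Kavya ∩ Carol ∩ Omar: 12:30-14:00, 17:00-17:30.
Kavya ∩ Carol ∩ Omar ∩ Teo: 17:00-17:30.
Kavya ∩ Carol ∩ Omar ∩ Teo ∩ Vera: ∅.
Kavya ∩ Carol ∩ Omar ∩ Teo ∩ Vera ∩ Ana: ∅.
Kavya ∩ Carol ∩ Omar ∩ Teo ∩ Vera ∩ Ana ∩ Zane: ∅.
There is no time when everyone is free.
There is no common window, so the total is 0 minutes.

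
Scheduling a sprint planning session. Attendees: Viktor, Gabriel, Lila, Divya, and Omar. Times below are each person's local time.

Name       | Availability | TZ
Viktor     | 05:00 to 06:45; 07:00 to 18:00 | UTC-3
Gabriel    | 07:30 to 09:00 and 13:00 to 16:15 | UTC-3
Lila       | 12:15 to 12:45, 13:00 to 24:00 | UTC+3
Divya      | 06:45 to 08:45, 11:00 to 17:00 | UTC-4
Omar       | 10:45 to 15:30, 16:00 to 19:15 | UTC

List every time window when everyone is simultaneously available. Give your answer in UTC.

Viktor in UTC: 08:00-09:45, 10:00-21:00 (add 3h to convert from UTC-3).
Gabriel in UTC: 10:30-12:00, 16:00-19:15 (add 3h to convert from UTC-3).
Lila in UTC: 09:15-09:45, 10:00-21:00 (subtract 3h to convert from UTC+3).
Divya in UTC: 10:45-12:45, 15:00-21:00 (add 4h to convert from UTC-4).
Omar in UTC: 10:45-15:30, 16:00-19:15.
Viktor ∩ Gabriel: 10:30-12:00, 16:00-19:15.
Viktor ∩ Gabriel ∩ Lila: 10:30-12:00, 16:00-19:15.
Viktor ∩ Gabriel ∩ Lila ∩ Divya: 10:45-12:00, 16:00-19:15.
Viktor ∩ Gabriel ∩ Lila ∩ Divya ∩ Omar: 10:45-12:00, 16:00-19:15.

10:45-12:00, 16:00-19:15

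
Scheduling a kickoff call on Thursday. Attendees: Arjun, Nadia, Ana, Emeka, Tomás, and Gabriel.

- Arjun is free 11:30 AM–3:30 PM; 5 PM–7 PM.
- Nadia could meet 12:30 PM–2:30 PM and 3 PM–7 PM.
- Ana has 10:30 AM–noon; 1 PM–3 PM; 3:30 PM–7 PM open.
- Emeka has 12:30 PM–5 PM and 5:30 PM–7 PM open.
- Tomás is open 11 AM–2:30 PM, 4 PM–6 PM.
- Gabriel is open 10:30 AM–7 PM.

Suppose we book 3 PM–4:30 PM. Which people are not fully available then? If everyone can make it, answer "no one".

Arjun: not fully free for 15:00-16:30. Nadia: free for 15:00-16:30. Ana: not fully free for 15:00-16:30. Emeka: free for 15:00-16:30. Tomás: not fully free for 15:00-16:30. Gabriel: free for 15:00-16:30.

Ana, Arjun, Tomás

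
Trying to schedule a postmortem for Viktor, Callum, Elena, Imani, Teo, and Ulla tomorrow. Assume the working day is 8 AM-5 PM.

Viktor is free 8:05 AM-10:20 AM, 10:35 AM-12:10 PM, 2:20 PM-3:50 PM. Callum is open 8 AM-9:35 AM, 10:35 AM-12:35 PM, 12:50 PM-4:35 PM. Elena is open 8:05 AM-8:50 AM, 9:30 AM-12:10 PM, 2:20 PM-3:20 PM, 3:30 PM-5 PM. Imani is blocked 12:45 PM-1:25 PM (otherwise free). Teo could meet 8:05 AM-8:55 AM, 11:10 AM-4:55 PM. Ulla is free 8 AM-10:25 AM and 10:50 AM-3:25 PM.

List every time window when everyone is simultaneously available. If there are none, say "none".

08:05-08:50, 11:10-12:10, 14:20-15:20

Viktor free: 08:05-10:20, 10:35-12:10, 14:20-15:50.
Callum free: 08:00-09:35, 10:35-12:35, 12:50-16:35.
Elena free: 08:05-08:50, 09:30-12:10, 14:20-15:20, 15:30-17:00.
Imani free: 08:00-12:45, 13:25-17:00 (invert busy blocks within the working day).
Teo free: 08:05-08:55, 11:10-16:55.
Ulla free: 08:00-10:25, 10:50-15:25.
Viktor ∩ Callum: 08:05-09:35, 10:35-12:10, 14:20-15:50.
Viktor ∩ Callum ∩ Elena: 08:05-08:50, 09:30-09:35, 10:35-12:10, 14:20-15:20, 15:30-15:50.
Viktor ∩ Callum ∩ Elena ∩ Imani: 08:05-08:50, 09:30-09:35, 10:35-12:10, 14:20-15:20, 15:30-15:50.
Viktor ∩ Callum ∩ Elena ∩ Imani ∩ Teo: 08:05-08:50, 11:10-12:10, 14:20-15:20, 15:30-15:50.
Viktor ∩ Callum ∩ Elena ∩ Imani ∩ Teo ∩ Ulla: 08:05-08:50, 11:10-12:10, 14:20-15:20.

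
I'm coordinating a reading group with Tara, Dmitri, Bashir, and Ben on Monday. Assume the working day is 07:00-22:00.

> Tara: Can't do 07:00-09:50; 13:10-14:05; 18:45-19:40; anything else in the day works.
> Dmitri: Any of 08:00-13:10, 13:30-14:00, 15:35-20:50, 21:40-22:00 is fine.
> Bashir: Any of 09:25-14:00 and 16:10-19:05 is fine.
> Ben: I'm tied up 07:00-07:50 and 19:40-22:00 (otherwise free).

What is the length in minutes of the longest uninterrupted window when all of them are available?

200

Tara free: 09:50-13:10, 14:05-18:45, 19:40-22:00 (invert busy blocks within the working day).
Dmitri free: 08:00-13:10, 13:30-14:00, 15:35-20:50, 21:40-22:00.
Bashir free: 09:25-14:00, 16:10-19:05.
Ben free: 07:50-19:40 (invert busy blocks within the working day).
Tara ∩ Dmitri: 09:50-13:10, 15:35-18:45, 19:40-20:50, 21:40-22:00.
Tara ∩ Dmitri ∩ Bashir: 09:50-13:10, 16:10-18:45.
Tara ∩ Dmitri ∩ Bashir ∩ Ben: 09:50-13:10, 16:10-18:45.
Those are the intersection windows.
The longest is 09:50-13:10 at 200 minutes.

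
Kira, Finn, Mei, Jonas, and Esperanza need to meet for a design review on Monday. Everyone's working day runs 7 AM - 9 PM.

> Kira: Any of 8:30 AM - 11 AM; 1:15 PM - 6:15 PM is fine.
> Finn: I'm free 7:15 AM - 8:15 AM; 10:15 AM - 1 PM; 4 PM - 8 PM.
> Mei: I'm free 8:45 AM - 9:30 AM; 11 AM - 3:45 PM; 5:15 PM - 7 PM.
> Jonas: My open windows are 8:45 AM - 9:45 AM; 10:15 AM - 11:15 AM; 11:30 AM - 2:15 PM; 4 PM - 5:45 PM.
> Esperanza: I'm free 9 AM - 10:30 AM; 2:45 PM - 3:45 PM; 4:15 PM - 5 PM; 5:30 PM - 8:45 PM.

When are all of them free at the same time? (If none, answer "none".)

Kira ∩ Finn: 10:15-11:00, 16:00-18:15.
Kira ∩ Finn ∩ Mei: 17:15-18:15.
Kira ∩ Finn ∩ Mei ∩ Jonas: 17:15-17:45.
Kira ∩ Finn ∩ Mei ∩ Jonas ∩ Esperanza: 17:30-17:45.
Those are the intersection windows.

17:30-17:45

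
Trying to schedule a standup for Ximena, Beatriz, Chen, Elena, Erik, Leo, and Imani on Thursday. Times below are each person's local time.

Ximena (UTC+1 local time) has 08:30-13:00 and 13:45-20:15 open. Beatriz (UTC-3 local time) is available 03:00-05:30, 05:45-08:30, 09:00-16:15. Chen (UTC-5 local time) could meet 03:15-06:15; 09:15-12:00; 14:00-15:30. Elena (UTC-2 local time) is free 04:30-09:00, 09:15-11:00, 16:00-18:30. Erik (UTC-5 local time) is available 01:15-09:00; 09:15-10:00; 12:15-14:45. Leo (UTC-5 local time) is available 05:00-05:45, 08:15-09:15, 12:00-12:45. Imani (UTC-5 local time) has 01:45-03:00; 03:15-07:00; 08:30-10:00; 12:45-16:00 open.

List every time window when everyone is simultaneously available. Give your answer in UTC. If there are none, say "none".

Ximena in UTC: 07:30-12:00, 12:45-19:15 (subtract 1h to convert from UTC+1).
Beatriz in UTC: 06:00-08:30, 08:45-11:30, 12:00-19:15 (add 3h to convert from UTC-3).
Chen in UTC: 08:15-11:15, 14:15-17:00, 19:00-20:30 (add 5h to convert from UTC-5).
Elena in UTC: 06:30-11:00, 11:15-13:00, 18:00-20:30 (add 2h to convert from UTC-2).
Erik in UTC: 06:15-14:00, 14:15-15:00, 17:15-19:45 (add 5h to convert from UTC-5).
Leo in UTC: 10:00-10:45, 13:15-14:15, 17:00-17:45 (add 5h to convert from UTC-5).
Imani in UTC: 06:45-08:00, 08:15-12:00, 13:30-15:00, 17:45-21:00 (add 5h to convert from UTC-5).
Ximena ∩ Beatriz: 07:30-08:30, 08:45-11:30, 12:45-19:15.
Ximena ∩ Beatriz ∩ Chen: 08:15-08:30, 08:45-11:15, 14:15-17:00, 19:00-19:15.
Ximena ∩ Beatriz ∩ Chen ∩ Elena: 08:15-08:30, 08:45-11:00, 19:00-19:15.
Ximena ∩ Beatriz ∩ Chen ∩ Elena ∩ Erik: 08:15-08:30, 08:45-11:00, 19:00-19:15.
Ximena ∩ Beatriz ∩ Chen ∩ Elena ∩ Erik ∩ Leo: 10:00-10:45.
Ximena ∩ Beatriz ∩ Chen ∩ Elena ∩ Erik ∩ Leo ∩ Imani: 10:00-10:45.

10:00-10:45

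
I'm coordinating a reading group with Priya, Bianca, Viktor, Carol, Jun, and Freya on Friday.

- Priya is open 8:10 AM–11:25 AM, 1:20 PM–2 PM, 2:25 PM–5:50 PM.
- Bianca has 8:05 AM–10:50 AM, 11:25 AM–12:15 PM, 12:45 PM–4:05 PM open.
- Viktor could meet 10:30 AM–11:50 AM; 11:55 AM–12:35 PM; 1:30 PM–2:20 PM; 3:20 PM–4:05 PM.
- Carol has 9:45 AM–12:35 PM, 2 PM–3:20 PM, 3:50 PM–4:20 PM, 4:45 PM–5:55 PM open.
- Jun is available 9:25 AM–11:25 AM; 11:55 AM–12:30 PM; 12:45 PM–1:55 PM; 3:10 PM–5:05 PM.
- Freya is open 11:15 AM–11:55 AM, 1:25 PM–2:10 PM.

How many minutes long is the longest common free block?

0

Priya ∩ Bianca: 08:10-10:50, 13:20-14:00, 14:25-16:05.
Priya ∩ Bianca ∩ Viktor: 10:30-10:50, 13:30-14:00, 15:20-16:05.
Priya ∩ Bianca ∩ Viktor ∩ Carol: 10:30-10:50, 15:50-16:05.
Priya ∩ Bianca ∩ Viktor ∩ Carol ∩ Jun: 10:30-10:50, 15:50-16:05.
Priya ∩ Bianca ∩ Viktor ∩ Carol ∩ Jun ∩ Freya: ∅.
There is no time when everyone is free.
No common window exists, so the longest block is 0 minutes.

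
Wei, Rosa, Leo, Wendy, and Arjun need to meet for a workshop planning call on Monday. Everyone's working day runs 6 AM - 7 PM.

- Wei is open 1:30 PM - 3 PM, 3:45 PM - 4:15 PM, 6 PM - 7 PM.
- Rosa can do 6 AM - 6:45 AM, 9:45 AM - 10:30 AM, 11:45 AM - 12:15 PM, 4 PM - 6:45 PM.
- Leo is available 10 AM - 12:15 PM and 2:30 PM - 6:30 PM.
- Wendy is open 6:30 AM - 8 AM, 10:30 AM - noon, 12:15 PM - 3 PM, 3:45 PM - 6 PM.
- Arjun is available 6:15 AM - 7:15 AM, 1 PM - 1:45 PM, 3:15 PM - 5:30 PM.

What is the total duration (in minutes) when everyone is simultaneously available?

15

Wei ∩ Rosa: 16:00-16:15, 18:00-18:45.
Wei ∩ Rosa ∩ Leo: 16:00-16:15, 18:00-18:30.
Wei ∩ Rosa ∩ Leo ∩ Wendy: 16:00-16:15.
Wei ∩ Rosa ∩ Leo ∩ Wendy ∩ Arjun: 16:00-16:15.
That's a single block of 15 minutes.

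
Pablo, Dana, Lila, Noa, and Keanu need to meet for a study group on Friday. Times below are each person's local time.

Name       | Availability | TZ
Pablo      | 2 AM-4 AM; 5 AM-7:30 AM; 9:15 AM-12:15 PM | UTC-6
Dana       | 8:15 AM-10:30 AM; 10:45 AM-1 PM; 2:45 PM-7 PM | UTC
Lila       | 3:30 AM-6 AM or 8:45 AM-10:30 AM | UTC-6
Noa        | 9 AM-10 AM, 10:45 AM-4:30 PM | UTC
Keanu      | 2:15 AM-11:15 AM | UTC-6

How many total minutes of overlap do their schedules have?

Pablo in UTC: 08:00-10:00, 11:00-13:30, 15:15-18:15 (add 6h to convert from UTC-6).
Dana in UTC: 08:15-10:30, 10:45-13:00, 14:45-19:00.
Lila in UTC: 09:30-12:00, 14:45-16:30 (add 6h to convert from UTC-6).
Noa in UTC: 09:00-10:00, 10:45-16:30.
Keanu in UTC: 08:15-17:15 (add 6h to convert from UTC-6).
Pablo ∩ Dana: 08:15-10:00, 11:00-13:00, 15:15-18:15.
Pablo ∩ Dana ∩ Lila: 09:30-10:00, 11:00-12:00, 15:15-16:30.
Pablo ∩ Dana ∩ Lila ∩ Noa: 09:30-10:00, 11:00-12:00, 15:15-16:30.
Pablo ∩ Dana ∩ Lila ∩ Noa ∩ Keanu: 09:30-10:00, 11:00-12:00, 15:15-16:30.
Summing the common windows: 30 + 60 + 75 = 165 minutes.

165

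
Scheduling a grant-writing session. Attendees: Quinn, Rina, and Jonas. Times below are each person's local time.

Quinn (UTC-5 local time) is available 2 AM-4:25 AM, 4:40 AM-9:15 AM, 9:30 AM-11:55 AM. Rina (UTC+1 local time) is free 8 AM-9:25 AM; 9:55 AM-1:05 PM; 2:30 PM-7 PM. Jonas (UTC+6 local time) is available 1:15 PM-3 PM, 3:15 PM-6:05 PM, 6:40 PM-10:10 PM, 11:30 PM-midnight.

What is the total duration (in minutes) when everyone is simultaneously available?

Quinn in UTC: 07:00-09:25, 09:40-14:15, 14:30-16:55 (add 5h to convert from UTC-5).
Rina in UTC: 07:00-08:25, 08:55-12:05, 13:30-18:00 (subtract 1h to convert from UTC+1).
Jonas in UTC: 07:15-09:00, 09:15-12:05, 12:40-16:10, 17:30-18:00 (subtract 6h to convert from UTC+6).
Quinn ∩ Rina: 07:00-08:25, 08:55-09:25, 09:40-12:05, 13:30-14:15, 14:30-16:55.
Quinn ∩ Rina ∩ Jonas: 07:15-08:25, 08:55-09:00, 09:15-09:25, 09:40-12:05, 13:30-14:15, 14:30-16:10.
Those are the intersection windows.
Summing the common windows: 70 + 5 + 10 + 145 + 45 + 100 = 375 minutes.

375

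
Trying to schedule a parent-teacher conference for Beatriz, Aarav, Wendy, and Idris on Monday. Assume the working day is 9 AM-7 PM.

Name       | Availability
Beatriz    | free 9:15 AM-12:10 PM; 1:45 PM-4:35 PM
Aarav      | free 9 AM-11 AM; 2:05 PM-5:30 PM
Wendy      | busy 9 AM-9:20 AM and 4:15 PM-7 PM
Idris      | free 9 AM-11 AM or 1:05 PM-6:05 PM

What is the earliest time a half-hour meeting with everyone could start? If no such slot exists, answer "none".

Beatriz free: 09:15-12:10, 13:45-16:35.
Aarav free: 09:00-11:00, 14:05-17:30.
Wendy free: 09:20-16:15 (invert busy blocks within the working day).
Idris free: 09:00-11:00, 13:05-18:05.
Beatriz ∩ Aarav: 09:15-11:00, 14:05-16:35.
Beatriz ∩ Aarav ∩ Wendy: 09:20-11:00, 14:05-16:15.
Beatriz ∩ Aarav ∩ Wendy ∩ Idris: 09:20-11:00, 14:05-16:15.
The first common window of at least 30 minutes is 09:20-11:00, so the earliest start is 09:20.

09:20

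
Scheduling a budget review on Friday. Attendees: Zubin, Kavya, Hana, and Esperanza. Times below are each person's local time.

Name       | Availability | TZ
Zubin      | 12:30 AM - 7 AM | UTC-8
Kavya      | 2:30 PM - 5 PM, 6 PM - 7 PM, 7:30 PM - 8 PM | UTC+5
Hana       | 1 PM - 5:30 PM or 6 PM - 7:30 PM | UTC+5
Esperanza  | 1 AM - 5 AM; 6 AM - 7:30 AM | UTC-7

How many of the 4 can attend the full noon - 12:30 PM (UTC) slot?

Zubin in UTC: 08:30-15:00 (add 8h to convert from UTC-8).
Kavya in UTC: 09:30-12:00, 13:00-14:00, 14:30-15:00 (subtract 5h to convert from UTC+5).
Hana in UTC: 08:00-12:30, 13:00-14:30 (subtract 5h to convert from UTC+5).
Esperanza in UTC: 08:00-12:00, 13:00-14:30 (add 7h to convert from UTC-7).
Zubin and Hana can make the full 12:00-12:30 slot — that's 2.

2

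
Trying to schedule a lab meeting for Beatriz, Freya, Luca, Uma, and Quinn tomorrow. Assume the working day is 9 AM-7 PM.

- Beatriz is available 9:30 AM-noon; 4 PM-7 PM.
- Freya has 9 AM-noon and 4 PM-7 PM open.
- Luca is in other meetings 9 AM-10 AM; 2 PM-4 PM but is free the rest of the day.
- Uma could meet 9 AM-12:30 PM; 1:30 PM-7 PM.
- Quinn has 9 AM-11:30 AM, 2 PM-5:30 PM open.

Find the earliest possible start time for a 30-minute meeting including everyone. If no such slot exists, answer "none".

10:00

Beatriz free: 09:30-12:00, 16:00-19:00.
Freya free: 09:00-12:00, 16:00-19:00.
Luca free: 10:00-14:00, 16:00-19:00 (invert busy blocks within the working day).
Uma free: 09:00-12:30, 13:30-19:00.
Quinn free: 09:00-11:30, 14:00-17:30.
Beatriz ∩ Freya: 09:30-12:00, 16:00-19:00.
Beatriz ∩ Freya ∩ Luca: 10:00-12:00, 16:00-19:00.
Beatriz ∩ Freya ∩ Luca ∩ Uma: 10:00-12:00, 16:00-19:00.
Beatriz ∩ Freya ∩ Luca ∩ Uma ∩ Quinn: 10:00-11:30, 16:00-17:30.
So the common availability across everyone is 10:00-11:30, 16:00-17:30.
The first common window of at least 30 minutes is 10:00-11:30, so the earliest start is 10:00.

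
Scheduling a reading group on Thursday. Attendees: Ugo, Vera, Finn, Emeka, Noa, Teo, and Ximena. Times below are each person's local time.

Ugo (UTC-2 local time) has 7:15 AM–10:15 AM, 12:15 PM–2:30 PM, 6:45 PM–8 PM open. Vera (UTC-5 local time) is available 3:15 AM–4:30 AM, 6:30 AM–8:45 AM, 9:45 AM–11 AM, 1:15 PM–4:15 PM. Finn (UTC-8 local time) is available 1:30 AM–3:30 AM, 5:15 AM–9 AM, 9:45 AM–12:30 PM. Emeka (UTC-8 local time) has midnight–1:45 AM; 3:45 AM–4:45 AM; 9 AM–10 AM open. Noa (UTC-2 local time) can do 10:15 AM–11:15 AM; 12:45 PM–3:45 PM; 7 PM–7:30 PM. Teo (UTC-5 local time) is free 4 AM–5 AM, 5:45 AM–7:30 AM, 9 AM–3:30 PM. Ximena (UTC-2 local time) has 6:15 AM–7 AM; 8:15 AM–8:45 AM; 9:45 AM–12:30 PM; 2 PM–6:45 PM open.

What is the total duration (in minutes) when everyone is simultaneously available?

Ugo in UTC: 09:15-12:15, 14:15-16:30, 20:45-22:00 (add 2h to convert from UTC-2).
Vera in UTC: 08:15-09:30, 11:30-13:45, 14:45-16:00, 18:15-21:15 (add 5h to convert from UTC-5).
Finn in UTC: 09:30-11:30, 13:15-17:00, 17:45-20:30 (add 8h to convert from UTC-8).
Emeka in UTC: 08:00-09:45, 11:45-12:45, 17:00-18:00 (add 8h to convert from UTC-8).
Noa in UTC: 12:15-13:15, 14:45-17:45, 21:00-21:30 (add 2h to convert from UTC-2).
Teo in UTC: 09:00-10:00, 10:45-12:30, 14:00-20:30 (add 5h to convert from UTC-5).
Ximena in UTC: 08:15-09:00, 10:15-10:45, 11:45-14:30, 16:00-20:45 (add 2h to convert from UTC-2).
Ugo ∩ Vera: 09:15-09:30, 11:30-12:15, 14:45-16:00, 20:45-21:15.
Ugo ∩ Vera ∩ Finn: 14:45-16:00.
Ugo ∩ Vera ∩ Finn ∩ Emeka: ∅.
Ugo ∩ Vera ∩ Finn ∩ Emeka ∩ Noa: ∅.
Ugo ∩ Vera ∩ Finn ∩ Emeka ∩ Noa ∩ Teo: ∅.
Ugo ∩ Vera ∩ Finn ∩ Emeka ∩ Noa ∩ Teo ∩ Ximena: ∅.
There is no time when everyone is free.
There is no common window, so the total is 0 minutes.

0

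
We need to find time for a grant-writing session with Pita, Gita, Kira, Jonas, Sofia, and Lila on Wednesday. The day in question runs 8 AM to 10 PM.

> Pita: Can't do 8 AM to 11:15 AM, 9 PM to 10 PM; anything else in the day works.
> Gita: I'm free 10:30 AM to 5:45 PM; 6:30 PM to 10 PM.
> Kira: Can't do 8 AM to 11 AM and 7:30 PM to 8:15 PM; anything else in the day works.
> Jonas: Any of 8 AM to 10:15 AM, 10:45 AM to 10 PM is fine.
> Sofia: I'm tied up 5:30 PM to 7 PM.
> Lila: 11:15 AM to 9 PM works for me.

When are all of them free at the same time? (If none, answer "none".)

11:15-17:30, 19:00-19:30, 20:15-21:00

Pita free: 11:15-21:00 (invert busy blocks within the working day).
Gita free: 10:30-17:45, 18:30-22:00.
Kira free: 11:00-19:30, 20:15-22:00 (invert busy blocks within the working day).
Jonas free: 08:00-10:15, 10:45-22:00.
Sofia free: 08:00-17:30, 19:00-22:00 (invert busy blocks within the working day).
Lila free: 11:15-21:00.
Pita ∩ Gita: 11:15-17:45, 18:30-21:00.
Pita ∩ Gita ∩ Kira: 11:15-17:45, 18:30-19:30, 20:15-21:00.
Pita ∩ Gita ∩ Kira ∩ Jonas: 11:15-17:45, 18:30-19:30, 20:15-21:00.
Pita ∩ Gita ∩ Kira ∩ Jonas ∩ Sofia: 11:15-17:30, 19:00-19:30, 20:15-21:00.
Pita ∩ Gita ∩ Kira ∩ Jonas ∩ Sofia ∩ Lila: 11:15-17:30, 19:00-19:30, 20:15-21:00.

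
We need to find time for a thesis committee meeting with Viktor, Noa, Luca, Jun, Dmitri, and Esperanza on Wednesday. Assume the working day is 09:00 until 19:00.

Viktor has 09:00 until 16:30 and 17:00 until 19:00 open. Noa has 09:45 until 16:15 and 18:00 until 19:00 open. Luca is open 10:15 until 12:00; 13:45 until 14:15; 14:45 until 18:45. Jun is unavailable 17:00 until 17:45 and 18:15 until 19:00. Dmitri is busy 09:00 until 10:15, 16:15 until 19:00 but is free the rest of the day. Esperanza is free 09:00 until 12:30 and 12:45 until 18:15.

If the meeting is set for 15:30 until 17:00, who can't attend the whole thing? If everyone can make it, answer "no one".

Viktor free: 09:00-16:30, 17:00-19:00.
Noa free: 09:45-16:15, 18:00-19:00.
Luca free: 10:15-12:00, 13:45-14:15, 14:45-18:45.
Jun free: 09:00-17:00, 17:45-18:15 (invert busy blocks within the working day).
Dmitri free: 10:15-16:15 (invert busy blocks within the working day).
Esperanza free: 09:00-12:30, 12:45-18:15.
Viktor: not fully free for 15:30-17:00. Noa: not fully free for 15:30-17:00. Luca: free for 15:30-17:00. Jun: free for 15:30-17:00. Dmitri: not fully free for 15:30-17:00. Esperanza: free for 15:30-17:00.

Dmitri, Noa, Viktor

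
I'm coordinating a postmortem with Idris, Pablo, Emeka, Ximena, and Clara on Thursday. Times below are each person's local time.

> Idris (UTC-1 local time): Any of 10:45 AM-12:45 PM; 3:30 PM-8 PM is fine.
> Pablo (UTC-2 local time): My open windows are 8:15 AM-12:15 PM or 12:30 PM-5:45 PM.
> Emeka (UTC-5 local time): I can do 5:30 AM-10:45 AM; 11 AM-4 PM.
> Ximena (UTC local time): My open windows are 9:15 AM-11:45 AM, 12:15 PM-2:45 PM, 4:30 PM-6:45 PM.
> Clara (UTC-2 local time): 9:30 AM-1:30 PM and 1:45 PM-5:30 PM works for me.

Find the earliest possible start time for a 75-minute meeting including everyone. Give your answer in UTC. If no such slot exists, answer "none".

12:15

Idris in UTC: 11:45-13:45, 16:30-21:00 (add 1h to convert from UTC-1).
Pablo in UTC: 10:15-14:15, 14:30-19:45 (add 2h to convert from UTC-2).
Emeka in UTC: 10:30-15:45, 16:00-21:00 (add 5h to convert from UTC-5).
Ximena in UTC: 09:15-11:45, 12:15-14:45, 16:30-18:45.
Clara in UTC: 11:30-15:30, 15:45-19:30 (add 2h to convert from UTC-2).
Idris ∩ Pablo: 11:45-13:45, 16:30-19:45.
Idris ∩ Pablo ∩ Emeka: 11:45-13:45, 16:30-19:45.
Idris ∩ Pablo ∩ Emeka ∩ Ximena: 12:15-13:45, 16:30-18:45.
Idris ∩ Pablo ∩ Emeka ∩ Ximena ∩ Clara: 12:15-13:45, 16:30-18:45.
The first common window of at least 75 minutes is 12:15-13:45, so the earliest start is 12:15.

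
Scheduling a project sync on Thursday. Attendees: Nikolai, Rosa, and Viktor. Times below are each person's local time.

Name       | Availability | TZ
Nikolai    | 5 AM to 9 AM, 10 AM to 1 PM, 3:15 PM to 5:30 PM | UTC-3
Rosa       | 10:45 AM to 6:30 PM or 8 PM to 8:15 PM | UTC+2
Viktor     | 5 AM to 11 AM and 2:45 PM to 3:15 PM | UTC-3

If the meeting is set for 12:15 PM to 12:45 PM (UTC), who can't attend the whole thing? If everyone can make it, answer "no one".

Nikolai in UTC: 08:00-12:00, 13:00-16:00, 18:15-20:30 (add 3h to convert from UTC-3).
Rosa in UTC: 08:45-16:30, 18:00-18:15 (subtract 2h to convert from UTC+2).
Viktor in UTC: 08:00-14:00, 17:45-18:15 (add 3h to convert from UTC-3).
Nikolai: not fully free for 12:15-12:45. Rosa: free for 12:15-12:45. Viktor: free for 12:15-12:45.

Nikolai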